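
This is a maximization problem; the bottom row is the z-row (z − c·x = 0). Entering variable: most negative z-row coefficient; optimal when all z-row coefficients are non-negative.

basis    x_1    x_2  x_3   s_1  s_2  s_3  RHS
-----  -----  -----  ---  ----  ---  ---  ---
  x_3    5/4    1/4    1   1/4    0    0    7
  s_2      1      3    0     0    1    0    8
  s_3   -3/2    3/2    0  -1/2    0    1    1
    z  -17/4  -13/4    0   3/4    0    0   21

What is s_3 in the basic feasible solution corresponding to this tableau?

s_3 is basic (row 3); its value is the RHS of that row, 1.

1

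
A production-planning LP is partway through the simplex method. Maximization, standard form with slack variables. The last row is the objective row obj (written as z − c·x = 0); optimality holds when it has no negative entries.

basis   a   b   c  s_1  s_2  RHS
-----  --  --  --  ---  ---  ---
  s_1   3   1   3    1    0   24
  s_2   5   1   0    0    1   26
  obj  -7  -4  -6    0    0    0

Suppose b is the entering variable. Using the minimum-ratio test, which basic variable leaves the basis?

Column b entries and ratios — s_1: 24/1 = 24; s_2: 26/1 = 26.
Smallest ratio is 24 in the row of s_1, so s_1 leaves.

s_1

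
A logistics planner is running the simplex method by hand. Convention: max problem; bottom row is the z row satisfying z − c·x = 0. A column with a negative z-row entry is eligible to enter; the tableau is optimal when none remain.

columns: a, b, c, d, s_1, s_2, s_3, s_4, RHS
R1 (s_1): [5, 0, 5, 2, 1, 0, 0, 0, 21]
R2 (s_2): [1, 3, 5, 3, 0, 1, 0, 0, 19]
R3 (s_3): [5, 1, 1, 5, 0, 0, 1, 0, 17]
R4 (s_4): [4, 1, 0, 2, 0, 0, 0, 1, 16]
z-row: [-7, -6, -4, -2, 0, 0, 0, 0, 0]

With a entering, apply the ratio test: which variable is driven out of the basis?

s_3

Column a entries and ratios — s_1: 21/5 = 21/5; s_2: 19/1 = 19; s_3: 17/5 = 17/5; s_4: 16/4 = 4.
Smallest ratio is 17/5 in the row of s_3, so s_3 leaves.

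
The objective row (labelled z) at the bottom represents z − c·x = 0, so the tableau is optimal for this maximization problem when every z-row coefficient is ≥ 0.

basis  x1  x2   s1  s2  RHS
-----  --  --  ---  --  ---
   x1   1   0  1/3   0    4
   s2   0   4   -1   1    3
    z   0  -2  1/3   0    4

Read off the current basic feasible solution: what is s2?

s2 is basic (row 2); its value is the RHS of that row, 3.

3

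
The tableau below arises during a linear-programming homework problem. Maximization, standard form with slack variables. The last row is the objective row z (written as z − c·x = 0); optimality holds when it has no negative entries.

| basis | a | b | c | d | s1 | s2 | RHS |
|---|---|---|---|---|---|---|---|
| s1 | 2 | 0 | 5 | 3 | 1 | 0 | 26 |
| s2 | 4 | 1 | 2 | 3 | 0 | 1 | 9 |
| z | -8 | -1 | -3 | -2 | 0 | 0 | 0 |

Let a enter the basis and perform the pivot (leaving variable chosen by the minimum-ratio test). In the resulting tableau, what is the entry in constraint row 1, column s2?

-1/2

Ratio test on column a — row 1: 26/2 = 13; row 2: 9/4 = 9/4. Minimum is 9/4 at row 2 (s2 leaves); pivot element 4.
Divide row 2 by 4; eliminate column a from the other rows.
Row 1 update in column s2: 0 − 2·(1/4) = -1/2.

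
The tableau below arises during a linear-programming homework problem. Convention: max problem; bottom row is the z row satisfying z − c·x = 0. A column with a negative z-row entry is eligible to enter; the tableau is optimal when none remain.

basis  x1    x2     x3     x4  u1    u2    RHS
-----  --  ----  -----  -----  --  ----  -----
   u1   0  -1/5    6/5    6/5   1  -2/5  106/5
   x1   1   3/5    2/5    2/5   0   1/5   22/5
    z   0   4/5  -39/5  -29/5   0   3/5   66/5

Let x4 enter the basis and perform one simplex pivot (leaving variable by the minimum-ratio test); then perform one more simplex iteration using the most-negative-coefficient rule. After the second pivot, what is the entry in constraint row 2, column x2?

Ratio test on column x4 — row 1: (106/5)/(6/5) = 53/3; row 2: (22/5)/(2/5) = 11. Minimum is 11 at row 2 (x1 leaves); pivot element 2/5.
Divide row 2 by 2/5; eliminate column x4 from the other rows.
Second iteration: most negative z-row entry is -2 in column x3, so x3 enters.
Ratio test on column x3 — row 1: entry 0 ≤ 0; row 2: 11/1 = 11. Minimum is 11 at row 2 (x4 leaves); pivot element 1.
Divide row 2 by 1; eliminate column x3 from the other rows.
After both pivots, the entry at constraint row 2, column x2 is 3/2.

3/2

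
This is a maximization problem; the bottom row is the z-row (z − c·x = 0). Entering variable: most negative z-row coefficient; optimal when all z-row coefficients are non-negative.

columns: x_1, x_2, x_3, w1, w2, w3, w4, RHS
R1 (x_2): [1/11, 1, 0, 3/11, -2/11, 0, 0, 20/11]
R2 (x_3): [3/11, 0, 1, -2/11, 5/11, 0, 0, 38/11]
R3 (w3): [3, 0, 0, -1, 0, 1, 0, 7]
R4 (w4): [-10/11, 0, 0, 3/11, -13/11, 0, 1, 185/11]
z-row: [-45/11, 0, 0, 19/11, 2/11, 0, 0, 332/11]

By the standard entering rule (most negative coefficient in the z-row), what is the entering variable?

x_1

Negative z-row entries: x_1: -45/11.
The most negative is -45/11 in column x_1, so x_1 enters.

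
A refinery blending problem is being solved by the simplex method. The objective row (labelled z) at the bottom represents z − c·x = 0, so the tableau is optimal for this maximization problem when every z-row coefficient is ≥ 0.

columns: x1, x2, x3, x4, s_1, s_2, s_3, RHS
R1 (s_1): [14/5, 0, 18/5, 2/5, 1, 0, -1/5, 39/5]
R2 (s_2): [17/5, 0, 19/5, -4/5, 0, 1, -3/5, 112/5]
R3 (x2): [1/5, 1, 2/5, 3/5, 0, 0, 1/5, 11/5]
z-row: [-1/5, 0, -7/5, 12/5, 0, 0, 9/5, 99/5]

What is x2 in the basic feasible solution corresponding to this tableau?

x2 is basic (row 3); its value is the RHS of that row, 11/5.

11/5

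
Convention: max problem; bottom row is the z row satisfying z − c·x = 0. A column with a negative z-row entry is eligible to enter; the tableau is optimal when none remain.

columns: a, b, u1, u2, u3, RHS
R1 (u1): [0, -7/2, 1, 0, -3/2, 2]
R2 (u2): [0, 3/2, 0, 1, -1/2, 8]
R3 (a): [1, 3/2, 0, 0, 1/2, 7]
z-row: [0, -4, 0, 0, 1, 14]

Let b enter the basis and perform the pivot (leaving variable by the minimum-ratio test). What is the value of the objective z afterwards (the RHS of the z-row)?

Ratio test on column b — row 1: entry -7/2 ≤ 0; row 2: 8/(3/2) = 16/3; row 3: 7/(3/2) = 14/3. Minimum is 14/3 at row 3 (a leaves); pivot element 3/2.
Pivot on row 3; the z-row RHS becomes 14 − (-4)·(14/3) = 98/3.

98/3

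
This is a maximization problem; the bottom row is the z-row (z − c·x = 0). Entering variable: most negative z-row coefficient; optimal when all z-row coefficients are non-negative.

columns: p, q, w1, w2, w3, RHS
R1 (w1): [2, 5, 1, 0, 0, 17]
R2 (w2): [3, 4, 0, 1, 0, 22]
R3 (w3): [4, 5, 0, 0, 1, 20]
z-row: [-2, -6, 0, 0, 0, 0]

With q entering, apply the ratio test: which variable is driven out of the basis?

Column q entries and ratios — w1: 17/5 = 17/5; w2: 22/4 = 11/2; w3: 20/5 = 4.
Smallest ratio is 17/5 in the row of w1, so w1 leaves.

w1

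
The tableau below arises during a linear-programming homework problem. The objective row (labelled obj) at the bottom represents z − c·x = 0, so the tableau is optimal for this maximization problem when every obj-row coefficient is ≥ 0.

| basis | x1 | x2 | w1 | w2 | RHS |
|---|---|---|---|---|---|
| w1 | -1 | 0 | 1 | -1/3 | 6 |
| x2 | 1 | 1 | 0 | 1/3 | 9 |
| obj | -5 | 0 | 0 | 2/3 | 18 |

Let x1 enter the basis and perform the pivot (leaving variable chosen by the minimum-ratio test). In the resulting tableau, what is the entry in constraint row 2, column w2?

Ratio test on column x1 — row 1: entry -1 ≤ 0; row 2: 9/1 = 9. Minimum is 9 at row 2 (x2 leaves); pivot element 1.
Divide row 2 by 1; eliminate column x1 from the other rows.
In the new row 2, the w2 entry is the old entry divided by the pivot: (1/3)/1 = 1/3.

1/3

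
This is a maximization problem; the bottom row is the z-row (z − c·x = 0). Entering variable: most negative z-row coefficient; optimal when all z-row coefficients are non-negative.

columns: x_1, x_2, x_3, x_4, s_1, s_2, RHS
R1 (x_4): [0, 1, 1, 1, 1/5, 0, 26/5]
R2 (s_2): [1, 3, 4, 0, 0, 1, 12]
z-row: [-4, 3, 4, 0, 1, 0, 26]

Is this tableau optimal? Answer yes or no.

The z-row has a negative entry -4 in column x_1, so it is not optimal.

no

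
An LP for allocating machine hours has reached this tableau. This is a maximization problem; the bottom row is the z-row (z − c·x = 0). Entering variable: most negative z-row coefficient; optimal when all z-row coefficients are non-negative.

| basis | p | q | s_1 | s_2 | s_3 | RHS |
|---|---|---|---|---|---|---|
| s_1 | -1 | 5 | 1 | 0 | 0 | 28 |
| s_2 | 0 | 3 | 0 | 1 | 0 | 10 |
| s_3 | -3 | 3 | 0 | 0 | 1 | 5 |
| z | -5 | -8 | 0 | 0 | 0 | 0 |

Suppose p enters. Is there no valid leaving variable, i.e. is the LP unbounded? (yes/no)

Every constraint-row entry in column p is ≤ 0, so increasing p is unbounded.

yes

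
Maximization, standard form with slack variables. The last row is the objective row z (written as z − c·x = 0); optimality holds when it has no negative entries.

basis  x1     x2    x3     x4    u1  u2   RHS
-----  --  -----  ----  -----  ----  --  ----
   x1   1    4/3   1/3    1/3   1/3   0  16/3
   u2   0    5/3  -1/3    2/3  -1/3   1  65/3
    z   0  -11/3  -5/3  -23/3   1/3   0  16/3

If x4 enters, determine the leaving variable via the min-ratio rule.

x1

Column x4 entries and ratios — x1: (16/3)/(1/3) = 16; u2: (65/3)/(2/3) = 65/2.
Smallest ratio is 16 in the row of x1, so x1 leaves.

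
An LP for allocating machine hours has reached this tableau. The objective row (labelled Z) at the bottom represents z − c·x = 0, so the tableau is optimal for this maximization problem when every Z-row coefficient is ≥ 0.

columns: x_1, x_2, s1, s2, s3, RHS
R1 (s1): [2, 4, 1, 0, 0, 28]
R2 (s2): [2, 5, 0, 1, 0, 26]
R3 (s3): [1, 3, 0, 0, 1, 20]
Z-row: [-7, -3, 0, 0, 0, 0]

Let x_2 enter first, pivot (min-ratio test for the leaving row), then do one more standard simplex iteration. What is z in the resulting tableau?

91

Ratio test on column x_2 — row 1: 28/4 = 7; row 2: 26/5 = 26/5; row 3: 20/3 = 20/3. Minimum is 26/5 at row 2 (s2 leaves); pivot element 5.
Pivot on row 2; the Z-row RHS becomes 0 − (-3)·(26/5) = 78/5.
Next entering variable (most negative Z-row entry -29/5): x_1.
Ratio test on column x_1 — row 1: (36/5)/(2/5) = 18; row 2: (26/5)/(2/5) = 13; row 3: entry -1/5 ≤ 0. Minimum is 13 at row 2 (x_2 leaves); pivot element 2/5.
After the second pivot the Z-row RHS is 78/5 − (-29/5)·13 = 91.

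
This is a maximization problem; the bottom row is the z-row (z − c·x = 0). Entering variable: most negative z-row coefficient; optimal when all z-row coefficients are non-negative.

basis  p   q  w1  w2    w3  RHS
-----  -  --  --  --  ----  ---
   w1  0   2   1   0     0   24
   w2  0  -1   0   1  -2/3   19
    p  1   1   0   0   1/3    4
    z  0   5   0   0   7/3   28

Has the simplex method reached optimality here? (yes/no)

yes

Every z-row coefficient is ≥ 0, so the tableau is optimal.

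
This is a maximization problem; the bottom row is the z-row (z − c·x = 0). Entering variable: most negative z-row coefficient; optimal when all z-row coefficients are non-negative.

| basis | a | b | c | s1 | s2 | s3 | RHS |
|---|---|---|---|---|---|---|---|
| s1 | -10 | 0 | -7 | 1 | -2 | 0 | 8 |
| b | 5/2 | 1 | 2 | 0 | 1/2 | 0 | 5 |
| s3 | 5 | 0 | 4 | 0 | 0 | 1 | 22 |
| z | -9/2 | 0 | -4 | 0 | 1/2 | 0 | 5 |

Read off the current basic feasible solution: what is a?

a is not in the basis, so in the current basic feasible solution a = 0.

0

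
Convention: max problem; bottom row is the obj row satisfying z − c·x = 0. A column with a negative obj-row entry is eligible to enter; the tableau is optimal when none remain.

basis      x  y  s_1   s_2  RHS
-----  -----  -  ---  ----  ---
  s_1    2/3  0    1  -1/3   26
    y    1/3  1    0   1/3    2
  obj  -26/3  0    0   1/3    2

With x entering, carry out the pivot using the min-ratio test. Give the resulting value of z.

54

Ratio test on column x — row 1: 26/(2/3) = 39; row 2: 2/(1/3) = 6. Minimum is 6 at row 2 (y leaves); pivot element 1/3.
Pivot on row 2; the obj-row RHS becomes 2 − (-26/3)·6 = 54.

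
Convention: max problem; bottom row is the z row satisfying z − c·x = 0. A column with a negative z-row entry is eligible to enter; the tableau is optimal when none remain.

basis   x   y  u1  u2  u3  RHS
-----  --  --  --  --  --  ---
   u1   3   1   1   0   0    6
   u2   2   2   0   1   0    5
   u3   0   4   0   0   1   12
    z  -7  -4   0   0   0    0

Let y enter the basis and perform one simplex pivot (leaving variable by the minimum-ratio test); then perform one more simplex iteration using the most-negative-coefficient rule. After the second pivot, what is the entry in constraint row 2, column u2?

Ratio test on column y — row 1: 6/1 = 6; row 2: 5/2 = 5/2; row 3: 12/4 = 3. Minimum is 5/2 at row 2 (u2 leaves); pivot element 2.
Divide row 2 by 2; eliminate column y from the other rows.
Second iteration: most negative z-row entry is -3 in column x, so x enters.
Ratio test on column x — row 1: (7/2)/2 = 7/4; row 2: (5/2)/1 = 5/2; row 3: entry -4 ≤ 0. Minimum is 7/4 at row 1 (u1 leaves); pivot element 2.
Divide row 1 by 2; eliminate column x from the other rows.
After both pivots, the entry at constraint row 2, column u2 is 3/4.

3/4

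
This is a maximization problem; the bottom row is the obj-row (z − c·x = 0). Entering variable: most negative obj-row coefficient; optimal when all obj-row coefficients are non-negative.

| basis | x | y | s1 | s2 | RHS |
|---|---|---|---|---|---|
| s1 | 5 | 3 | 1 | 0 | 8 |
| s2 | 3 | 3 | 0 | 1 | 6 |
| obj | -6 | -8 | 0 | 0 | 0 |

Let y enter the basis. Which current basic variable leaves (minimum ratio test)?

Column y entries and ratios — s1: 8/3 = 8/3; s2: 6/3 = 2.
Smallest ratio is 2 in the row of s2, so s2 leaves.

s2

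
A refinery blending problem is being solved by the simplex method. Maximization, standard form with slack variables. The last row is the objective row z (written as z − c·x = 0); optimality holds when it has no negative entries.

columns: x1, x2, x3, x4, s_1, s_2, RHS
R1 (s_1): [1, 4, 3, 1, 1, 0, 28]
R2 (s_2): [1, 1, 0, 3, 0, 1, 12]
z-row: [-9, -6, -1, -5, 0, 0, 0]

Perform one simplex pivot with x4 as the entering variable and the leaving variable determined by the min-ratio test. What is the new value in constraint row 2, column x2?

1/3

Ratio test on column x4 — row 1: 28/1 = 28; row 2: 12/3 = 4. Minimum is 4 at row 2 (s_2 leaves); pivot element 3.
Divide row 2 by 3; eliminate column x4 from the other rows.
In the new row 2, the x2 entry is the old entry divided by the pivot: 1/3 = 1/3.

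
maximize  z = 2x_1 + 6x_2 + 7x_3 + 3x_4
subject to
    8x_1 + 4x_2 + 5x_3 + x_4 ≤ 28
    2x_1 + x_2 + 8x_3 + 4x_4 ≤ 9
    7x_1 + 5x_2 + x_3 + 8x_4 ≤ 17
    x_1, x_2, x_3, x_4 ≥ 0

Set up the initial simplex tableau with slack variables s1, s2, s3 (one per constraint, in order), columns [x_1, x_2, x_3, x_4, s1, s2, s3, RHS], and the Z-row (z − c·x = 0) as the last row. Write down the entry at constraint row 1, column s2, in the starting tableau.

0

Slack s2 belongs to constraint 2; its column is the unit vector e_2, so the entry in row 1 is 0.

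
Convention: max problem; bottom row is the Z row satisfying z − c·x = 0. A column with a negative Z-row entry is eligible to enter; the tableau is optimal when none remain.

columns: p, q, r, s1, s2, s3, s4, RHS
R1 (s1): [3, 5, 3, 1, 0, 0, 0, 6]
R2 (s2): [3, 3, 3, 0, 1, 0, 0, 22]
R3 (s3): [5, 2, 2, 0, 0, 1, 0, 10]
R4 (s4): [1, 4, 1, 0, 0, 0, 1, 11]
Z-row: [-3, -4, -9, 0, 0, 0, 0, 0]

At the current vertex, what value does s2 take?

22

s2 is basic (row 2); its value is the RHS of that row, 22.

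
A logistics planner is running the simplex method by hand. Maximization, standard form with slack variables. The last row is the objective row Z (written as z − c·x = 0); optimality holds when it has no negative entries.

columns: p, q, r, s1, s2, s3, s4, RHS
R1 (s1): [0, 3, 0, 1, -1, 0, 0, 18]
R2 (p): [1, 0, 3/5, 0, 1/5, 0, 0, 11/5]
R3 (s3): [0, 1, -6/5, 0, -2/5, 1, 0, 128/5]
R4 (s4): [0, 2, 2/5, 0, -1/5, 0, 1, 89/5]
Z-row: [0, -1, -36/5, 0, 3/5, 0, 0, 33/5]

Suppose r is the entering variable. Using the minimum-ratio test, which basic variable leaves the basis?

p

Column r entries and ratios — s1: 0 ≤ 0, skip; p: (11/5)/(3/5) = 11/3; s3: -6/5 ≤ 0, skip; s4: (89/5)/(2/5) = 89/2.
Smallest ratio is 11/3 in the row of p, so p leaves.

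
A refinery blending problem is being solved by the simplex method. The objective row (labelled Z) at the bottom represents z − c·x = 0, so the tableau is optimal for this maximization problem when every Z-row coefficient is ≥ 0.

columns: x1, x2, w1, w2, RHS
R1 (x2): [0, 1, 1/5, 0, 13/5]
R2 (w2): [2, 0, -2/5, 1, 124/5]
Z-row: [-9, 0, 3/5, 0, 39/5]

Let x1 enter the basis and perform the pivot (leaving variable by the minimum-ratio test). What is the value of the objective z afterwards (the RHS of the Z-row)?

597/5

Ratio test on column x1 — row 1: entry 0 ≤ 0; row 2: (124/5)/2 = 62/5. Minimum is 62/5 at row 2 (w2 leaves); pivot element 2.
Pivot on row 2; the Z-row RHS becomes 39/5 − (-9)·(62/5) = 597/5.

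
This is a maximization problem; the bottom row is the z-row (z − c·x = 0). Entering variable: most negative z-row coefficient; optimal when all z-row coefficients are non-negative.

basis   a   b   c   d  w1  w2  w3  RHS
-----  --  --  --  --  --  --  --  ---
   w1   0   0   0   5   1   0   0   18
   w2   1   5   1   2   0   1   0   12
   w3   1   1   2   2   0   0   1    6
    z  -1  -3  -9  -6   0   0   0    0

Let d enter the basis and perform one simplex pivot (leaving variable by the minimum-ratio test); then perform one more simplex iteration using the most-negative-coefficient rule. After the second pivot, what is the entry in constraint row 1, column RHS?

18

Ratio test on column d — row 1: 18/5 = 18/5; row 2: 12/2 = 6; row 3: 6/2 = 3. Minimum is 3 at row 3 (w3 leaves); pivot element 2.
Divide row 3 by 2; eliminate column d from the other rows.
Second iteration: most negative z-row entry is -3 in column c, so c enters.
Ratio test on column c — row 1: entry -5 ≤ 0; row 2: entry -1 ≤ 0; row 3: 3/1 = 3. Minimum is 3 at row 3 (d leaves); pivot element 1.
Divide row 3 by 1; eliminate column c from the other rows.
After both pivots, the entry at constraint row 1, column RHS is 18.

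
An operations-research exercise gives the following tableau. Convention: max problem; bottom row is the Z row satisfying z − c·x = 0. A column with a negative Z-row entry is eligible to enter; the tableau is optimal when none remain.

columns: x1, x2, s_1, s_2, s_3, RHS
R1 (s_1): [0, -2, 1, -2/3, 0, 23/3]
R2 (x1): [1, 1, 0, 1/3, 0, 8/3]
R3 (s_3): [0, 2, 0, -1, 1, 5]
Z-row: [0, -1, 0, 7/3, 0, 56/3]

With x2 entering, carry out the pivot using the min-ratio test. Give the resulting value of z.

Ratio test on column x2 — row 1: entry -2 ≤ 0; row 2: (8/3)/1 = 8/3; row 3: 5/2 = 5/2. Minimum is 5/2 at row 3 (s_3 leaves); pivot element 2.
Pivot on row 3; the Z-row RHS becomes 56/3 − (-1)·(5/2) = 127/6.

127/6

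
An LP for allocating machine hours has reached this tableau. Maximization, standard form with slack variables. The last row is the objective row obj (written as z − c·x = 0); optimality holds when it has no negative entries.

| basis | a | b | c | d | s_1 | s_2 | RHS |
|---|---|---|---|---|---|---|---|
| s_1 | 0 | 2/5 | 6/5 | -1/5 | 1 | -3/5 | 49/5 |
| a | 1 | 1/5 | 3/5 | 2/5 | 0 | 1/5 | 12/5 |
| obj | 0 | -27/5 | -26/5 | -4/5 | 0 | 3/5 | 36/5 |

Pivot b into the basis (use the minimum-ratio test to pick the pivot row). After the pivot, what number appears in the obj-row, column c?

11

Ratio test on column b — row 1: (49/5)/(2/5) = 49/2; row 2: (12/5)/(1/5) = 12. Minimum is 12 at row 2 (a leaves); pivot element 1/5.
Divide row 2 by 1/5; eliminate column b from the other rows.
obj-row update in column c: -26/5 − (-27/5)·3 = 11.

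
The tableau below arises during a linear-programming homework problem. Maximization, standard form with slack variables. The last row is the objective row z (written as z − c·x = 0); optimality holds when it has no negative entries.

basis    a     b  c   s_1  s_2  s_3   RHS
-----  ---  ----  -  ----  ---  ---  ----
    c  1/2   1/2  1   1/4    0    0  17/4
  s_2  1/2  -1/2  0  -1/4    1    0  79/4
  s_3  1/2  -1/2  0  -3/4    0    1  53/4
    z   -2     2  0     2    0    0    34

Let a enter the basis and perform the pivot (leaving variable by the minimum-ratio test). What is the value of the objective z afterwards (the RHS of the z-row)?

Ratio test on column a — row 1: (17/4)/(1/2) = 17/2; row 2: (79/4)/(1/2) = 79/2; row 3: (53/4)/(1/2) = 53/2. Minimum is 17/2 at row 1 (c leaves); pivot element 1/2.
Pivot on row 1; the z-row RHS becomes 34 − (-2)·(17/2) = 51.

51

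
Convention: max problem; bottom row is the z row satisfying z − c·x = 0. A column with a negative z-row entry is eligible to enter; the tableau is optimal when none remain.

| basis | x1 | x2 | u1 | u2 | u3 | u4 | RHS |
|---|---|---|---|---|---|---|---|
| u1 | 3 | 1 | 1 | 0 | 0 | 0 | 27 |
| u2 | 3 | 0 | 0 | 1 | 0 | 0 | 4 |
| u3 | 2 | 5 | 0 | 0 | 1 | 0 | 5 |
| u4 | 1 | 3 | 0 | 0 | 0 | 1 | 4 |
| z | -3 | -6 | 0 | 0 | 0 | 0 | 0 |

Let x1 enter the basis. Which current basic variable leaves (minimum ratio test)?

u2

Column x1 entries and ratios — u1: 27/3 = 9; u2: 4/3 = 4/3; u3: 5/2 = 5/2; u4: 4/1 = 4.
Smallest ratio is 4/3 in the row of u2, so u2 leaves.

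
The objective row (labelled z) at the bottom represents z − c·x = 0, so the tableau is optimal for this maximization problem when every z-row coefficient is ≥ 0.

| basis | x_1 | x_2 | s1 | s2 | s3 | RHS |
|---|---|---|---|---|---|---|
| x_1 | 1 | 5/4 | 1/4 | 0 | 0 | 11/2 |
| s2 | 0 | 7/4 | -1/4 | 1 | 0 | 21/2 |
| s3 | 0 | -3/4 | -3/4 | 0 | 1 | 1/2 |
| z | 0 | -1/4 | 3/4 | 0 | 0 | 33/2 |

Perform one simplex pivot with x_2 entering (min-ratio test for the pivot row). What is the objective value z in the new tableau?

Ratio test on column x_2 — row 1: (11/2)/(5/4) = 22/5; row 2: (21/2)/(7/4) = 6; row 3: entry -3/4 ≤ 0. Minimum is 22/5 at row 1 (x_1 leaves); pivot element 5/4.
Pivot on row 1; the z-row RHS becomes 33/2 − (-1/4)·(22/5) = 88/5.

88/5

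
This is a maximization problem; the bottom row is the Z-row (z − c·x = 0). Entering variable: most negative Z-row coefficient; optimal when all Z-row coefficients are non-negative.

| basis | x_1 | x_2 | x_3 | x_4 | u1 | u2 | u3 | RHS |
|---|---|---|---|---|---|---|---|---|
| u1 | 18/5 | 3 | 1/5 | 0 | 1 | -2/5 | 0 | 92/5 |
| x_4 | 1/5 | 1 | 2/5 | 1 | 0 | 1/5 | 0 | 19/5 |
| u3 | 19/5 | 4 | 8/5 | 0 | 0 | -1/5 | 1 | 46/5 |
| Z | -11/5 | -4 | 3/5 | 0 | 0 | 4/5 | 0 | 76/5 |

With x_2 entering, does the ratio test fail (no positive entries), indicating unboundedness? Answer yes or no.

no

Column x_2 has positive entries in row(s) 1, 2, 3, so the ratio test bounds it — not unbounded.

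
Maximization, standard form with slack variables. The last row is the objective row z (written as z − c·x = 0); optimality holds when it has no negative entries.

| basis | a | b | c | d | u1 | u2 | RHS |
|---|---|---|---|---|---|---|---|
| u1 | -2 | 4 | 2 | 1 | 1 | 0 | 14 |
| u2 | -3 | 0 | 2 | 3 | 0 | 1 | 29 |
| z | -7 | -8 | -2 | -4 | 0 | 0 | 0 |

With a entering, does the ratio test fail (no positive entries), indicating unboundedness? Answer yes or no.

yes

Every constraint-row entry in column a is ≤ 0, so increasing a is unbounded.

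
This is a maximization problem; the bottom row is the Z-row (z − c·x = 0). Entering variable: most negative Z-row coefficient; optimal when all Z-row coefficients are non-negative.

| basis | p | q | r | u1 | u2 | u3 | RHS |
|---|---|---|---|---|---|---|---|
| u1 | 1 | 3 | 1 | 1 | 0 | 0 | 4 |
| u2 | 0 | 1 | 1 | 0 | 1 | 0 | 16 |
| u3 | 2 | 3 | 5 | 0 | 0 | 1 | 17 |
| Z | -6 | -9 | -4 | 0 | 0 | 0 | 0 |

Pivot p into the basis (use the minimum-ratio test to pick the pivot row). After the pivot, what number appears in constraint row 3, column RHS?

Ratio test on column p — row 1: 4/1 = 4; row 2: entry 0 ≤ 0; row 3: 17/2 = 17/2. Minimum is 4 at row 1 (u1 leaves); pivot element 1.
Divide row 1 by 1; eliminate column p from the other rows.
Row 3 update in column RHS: 17 − 2·4 = 9.

9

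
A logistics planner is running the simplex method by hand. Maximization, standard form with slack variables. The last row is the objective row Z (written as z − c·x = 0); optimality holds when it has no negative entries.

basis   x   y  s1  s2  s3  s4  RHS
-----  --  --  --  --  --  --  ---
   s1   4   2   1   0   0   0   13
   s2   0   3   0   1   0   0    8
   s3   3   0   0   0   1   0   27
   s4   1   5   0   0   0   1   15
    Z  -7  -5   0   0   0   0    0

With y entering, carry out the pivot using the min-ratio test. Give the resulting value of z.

Ratio test on column y — row 1: 13/2 = 13/2; row 2: 8/3 = 8/3; row 3: entry 0 ≤ 0; row 4: 15/5 = 3. Minimum is 8/3 at row 2 (s2 leaves); pivot element 3.
Pivot on row 2; the Z-row RHS becomes 0 − (-5)·(8/3) = 40/3.

40/3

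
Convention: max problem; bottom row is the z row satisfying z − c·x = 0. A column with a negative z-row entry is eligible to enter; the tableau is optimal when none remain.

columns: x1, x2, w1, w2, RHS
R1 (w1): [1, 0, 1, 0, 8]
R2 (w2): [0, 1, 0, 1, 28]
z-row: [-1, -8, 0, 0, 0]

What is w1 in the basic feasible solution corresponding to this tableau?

w1 is basic (row 1); its value is the RHS of that row, 8.

8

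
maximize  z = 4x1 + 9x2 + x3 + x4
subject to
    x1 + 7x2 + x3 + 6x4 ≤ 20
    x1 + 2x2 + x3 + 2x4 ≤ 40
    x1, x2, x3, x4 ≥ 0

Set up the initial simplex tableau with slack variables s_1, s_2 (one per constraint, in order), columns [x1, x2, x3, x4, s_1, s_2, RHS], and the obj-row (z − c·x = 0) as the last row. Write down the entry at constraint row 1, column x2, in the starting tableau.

7

Constraint 1 has coefficient 7 on x2.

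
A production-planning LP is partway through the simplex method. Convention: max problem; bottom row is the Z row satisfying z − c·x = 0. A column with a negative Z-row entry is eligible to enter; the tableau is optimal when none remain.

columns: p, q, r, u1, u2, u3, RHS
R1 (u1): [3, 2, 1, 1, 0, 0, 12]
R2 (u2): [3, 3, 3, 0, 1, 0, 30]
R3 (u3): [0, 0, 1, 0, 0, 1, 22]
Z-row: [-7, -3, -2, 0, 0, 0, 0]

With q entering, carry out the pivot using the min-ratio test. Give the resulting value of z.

18

Ratio test on column q — row 1: 12/2 = 6; row 2: 30/3 = 10; row 3: entry 0 ≤ 0. Minimum is 6 at row 1 (u1 leaves); pivot element 2.
Pivot on row 1; the Z-row RHS becomes 0 − (-3)·6 = 18.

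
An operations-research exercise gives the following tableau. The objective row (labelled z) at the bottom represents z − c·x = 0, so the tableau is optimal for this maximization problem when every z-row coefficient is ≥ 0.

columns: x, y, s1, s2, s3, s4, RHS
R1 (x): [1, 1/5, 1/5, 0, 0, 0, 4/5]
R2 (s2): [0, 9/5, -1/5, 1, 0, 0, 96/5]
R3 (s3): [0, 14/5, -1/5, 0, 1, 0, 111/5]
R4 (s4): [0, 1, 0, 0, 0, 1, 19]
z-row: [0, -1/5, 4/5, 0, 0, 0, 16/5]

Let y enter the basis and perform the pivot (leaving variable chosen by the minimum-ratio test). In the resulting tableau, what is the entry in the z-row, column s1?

Ratio test on column y — row 1: (4/5)/(1/5) = 4; row 2: (96/5)/(9/5) = 32/3; row 3: (111/5)/(14/5) = 111/14; row 4: 19/1 = 19. Minimum is 4 at row 1 (x leaves); pivot element 1/5.
Divide row 1 by 1/5; eliminate column y from the other rows.
z-row update in column s1: 4/5 − (-1/5)·1 = 1.

1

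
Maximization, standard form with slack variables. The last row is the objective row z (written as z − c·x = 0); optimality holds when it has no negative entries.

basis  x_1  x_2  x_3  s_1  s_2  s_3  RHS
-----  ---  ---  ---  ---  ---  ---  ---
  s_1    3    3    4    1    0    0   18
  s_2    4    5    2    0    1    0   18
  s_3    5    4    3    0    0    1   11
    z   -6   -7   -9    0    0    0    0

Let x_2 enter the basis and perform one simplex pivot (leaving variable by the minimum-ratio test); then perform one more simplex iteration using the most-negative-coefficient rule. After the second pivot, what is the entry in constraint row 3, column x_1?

5/3

Ratio test on column x_2 — row 1: 18/3 = 6; row 2: 18/5 = 18/5; row 3: 11/4 = 11/4. Minimum is 11/4 at row 3 (s_3 leaves); pivot element 4.
Divide row 3 by 4; eliminate column x_2 from the other rows.
Second iteration: most negative z-row entry is -15/4 in column x_3, so x_3 enters.
Ratio test on column x_3 — row 1: (39/4)/(7/4) = 39/7; row 2: entry -7/4 ≤ 0; row 3: (11/4)/(3/4) = 11/3. Minimum is 11/3 at row 3 (x_2 leaves); pivot element 3/4.
Divide row 3 by 3/4; eliminate column x_3 from the other rows.
After both pivots, the entry at constraint row 3, column x_1 is 5/3.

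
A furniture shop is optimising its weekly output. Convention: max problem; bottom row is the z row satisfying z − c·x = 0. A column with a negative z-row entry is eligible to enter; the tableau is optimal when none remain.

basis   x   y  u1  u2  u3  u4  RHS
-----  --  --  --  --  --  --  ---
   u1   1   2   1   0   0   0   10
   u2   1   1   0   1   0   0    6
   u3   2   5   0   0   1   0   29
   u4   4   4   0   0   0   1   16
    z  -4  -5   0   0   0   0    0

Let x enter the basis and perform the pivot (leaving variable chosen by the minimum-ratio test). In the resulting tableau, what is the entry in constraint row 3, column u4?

Ratio test on column x — row 1: 10/1 = 10; row 2: 6/1 = 6; row 3: 29/2 = 29/2; row 4: 16/4 = 4. Minimum is 4 at row 4 (u4 leaves); pivot element 4.
Divide row 4 by 4; eliminate column x from the other rows.
Row 3 update in column u4: 0 − 2·(1/4) = -1/2.

-1/2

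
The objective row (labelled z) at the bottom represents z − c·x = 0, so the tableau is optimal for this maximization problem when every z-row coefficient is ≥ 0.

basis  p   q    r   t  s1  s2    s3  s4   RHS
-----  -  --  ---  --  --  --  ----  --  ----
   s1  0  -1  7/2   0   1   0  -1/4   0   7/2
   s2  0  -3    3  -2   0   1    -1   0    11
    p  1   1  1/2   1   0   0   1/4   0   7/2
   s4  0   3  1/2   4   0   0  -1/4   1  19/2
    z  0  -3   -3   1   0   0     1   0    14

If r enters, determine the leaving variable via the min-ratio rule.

Column r entries and ratios — s1: (7/2)/(7/2) = 1; s2: 11/3 = 11/3; p: (7/2)/(1/2) = 7; s4: (19/2)/(1/2) = 19.
Smallest ratio is 1 in the row of s1, so s1 leaves.

s1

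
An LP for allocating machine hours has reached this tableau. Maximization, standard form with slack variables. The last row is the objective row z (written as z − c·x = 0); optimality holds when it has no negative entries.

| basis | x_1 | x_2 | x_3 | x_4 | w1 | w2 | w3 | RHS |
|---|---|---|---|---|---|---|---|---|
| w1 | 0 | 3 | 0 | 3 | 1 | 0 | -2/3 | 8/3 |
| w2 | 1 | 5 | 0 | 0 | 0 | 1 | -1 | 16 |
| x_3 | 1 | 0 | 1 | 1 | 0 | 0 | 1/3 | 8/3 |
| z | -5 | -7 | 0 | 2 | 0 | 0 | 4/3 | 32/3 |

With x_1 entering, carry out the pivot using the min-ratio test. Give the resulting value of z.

24

Ratio test on column x_1 — row 1: entry 0 ≤ 0; row 2: 16/1 = 16; row 3: (8/3)/1 = 8/3. Minimum is 8/3 at row 3 (x_3 leaves); pivot element 1.
Pivot on row 3; the z-row RHS becomes 32/3 − (-5)·(8/3) = 24.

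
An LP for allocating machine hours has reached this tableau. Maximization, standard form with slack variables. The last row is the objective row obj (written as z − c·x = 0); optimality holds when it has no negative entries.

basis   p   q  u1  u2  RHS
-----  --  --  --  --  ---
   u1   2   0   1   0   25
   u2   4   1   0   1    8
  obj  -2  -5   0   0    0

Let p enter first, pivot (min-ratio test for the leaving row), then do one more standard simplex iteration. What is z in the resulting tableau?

Ratio test on column p — row 1: 25/2 = 25/2; row 2: 8/4 = 2. Minimum is 2 at row 2 (u2 leaves); pivot element 4.
Pivot on row 2; the obj-row RHS becomes 0 − (-2)·2 = 4.
Next entering variable (most negative obj-row entry -9/2): q.
Ratio test on column q — row 1: entry -1/2 ≤ 0; row 2: 2/(1/4) = 8. Minimum is 8 at row 2 (p leaves); pivot element 1/4.
After the second pivot the obj-row RHS is 4 − (-9/2)·8 = 40.

40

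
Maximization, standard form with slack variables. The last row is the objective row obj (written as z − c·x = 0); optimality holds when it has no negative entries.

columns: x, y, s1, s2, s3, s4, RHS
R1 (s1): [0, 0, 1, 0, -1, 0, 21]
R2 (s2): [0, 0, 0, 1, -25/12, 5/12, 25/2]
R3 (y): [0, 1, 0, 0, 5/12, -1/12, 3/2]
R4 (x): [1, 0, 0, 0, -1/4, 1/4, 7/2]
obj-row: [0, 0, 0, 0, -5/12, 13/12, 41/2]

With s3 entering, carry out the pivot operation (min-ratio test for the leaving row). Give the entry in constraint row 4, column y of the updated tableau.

3/5

Ratio test on column s3 — row 1: entry -1 ≤ 0; row 2: entry -25/12 ≤ 0; row 3: (3/2)/(5/12) = 18/5; row 4: entry -1/4 ≤ 0. Minimum is 18/5 at row 3 (y leaves); pivot element 5/12.
Divide row 3 by 5/12; eliminate column s3 from the other rows.
Row 4 update in column y: 0 − (-1/4)·(12/5) = 3/5.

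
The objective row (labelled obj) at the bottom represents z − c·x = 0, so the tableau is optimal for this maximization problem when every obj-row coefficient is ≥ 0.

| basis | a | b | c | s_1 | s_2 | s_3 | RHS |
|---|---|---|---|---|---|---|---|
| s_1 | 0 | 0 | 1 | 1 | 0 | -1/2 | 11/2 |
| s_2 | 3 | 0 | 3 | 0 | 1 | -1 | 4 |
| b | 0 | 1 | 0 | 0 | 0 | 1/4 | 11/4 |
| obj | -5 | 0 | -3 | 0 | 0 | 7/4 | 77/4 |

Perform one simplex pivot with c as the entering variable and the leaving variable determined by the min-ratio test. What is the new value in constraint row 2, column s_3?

-1/3

Ratio test on column c — row 1: (11/2)/1 = 11/2; row 2: 4/3 = 4/3; row 3: entry 0 ≤ 0. Minimum is 4/3 at row 2 (s_2 leaves); pivot element 3.
Divide row 2 by 3; eliminate column c from the other rows.
In the new row 2, the s_3 entry is the old entry divided by the pivot: (-1)/3 = -1/3.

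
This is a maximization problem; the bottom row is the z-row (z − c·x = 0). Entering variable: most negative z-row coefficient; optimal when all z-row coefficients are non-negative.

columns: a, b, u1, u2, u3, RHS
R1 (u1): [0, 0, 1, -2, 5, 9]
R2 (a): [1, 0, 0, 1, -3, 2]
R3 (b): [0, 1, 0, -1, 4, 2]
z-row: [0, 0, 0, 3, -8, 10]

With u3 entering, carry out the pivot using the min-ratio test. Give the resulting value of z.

14

Ratio test on column u3 — row 1: 9/5 = 9/5; row 2: entry -3 ≤ 0; row 3: 2/4 = 1/2. Minimum is 1/2 at row 3 (b leaves); pivot element 4.
Pivot on row 3; the z-row RHS becomes 10 − (-8)·(1/2) = 14.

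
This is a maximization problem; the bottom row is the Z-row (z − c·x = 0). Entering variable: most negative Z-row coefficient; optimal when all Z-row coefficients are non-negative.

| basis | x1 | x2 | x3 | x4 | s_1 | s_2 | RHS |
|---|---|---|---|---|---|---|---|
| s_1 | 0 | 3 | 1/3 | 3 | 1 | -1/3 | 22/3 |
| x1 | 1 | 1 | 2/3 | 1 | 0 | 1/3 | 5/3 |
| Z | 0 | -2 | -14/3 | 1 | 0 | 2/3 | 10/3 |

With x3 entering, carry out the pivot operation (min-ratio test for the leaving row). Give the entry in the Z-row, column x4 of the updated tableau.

8

Ratio test on column x3 — row 1: (22/3)/(1/3) = 22; row 2: (5/3)/(2/3) = 5/2. Minimum is 5/2 at row 2 (x1 leaves); pivot element 2/3.
Divide row 2 by 2/3; eliminate column x3 from the other rows.
Z-row update in column x4: 1 − (-14/3)·(3/2) = 8.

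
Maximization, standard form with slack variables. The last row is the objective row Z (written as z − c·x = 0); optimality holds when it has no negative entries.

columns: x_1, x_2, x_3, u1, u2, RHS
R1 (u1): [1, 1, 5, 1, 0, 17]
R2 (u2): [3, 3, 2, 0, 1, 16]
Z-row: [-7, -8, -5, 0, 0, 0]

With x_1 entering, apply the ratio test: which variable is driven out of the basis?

u2

Column x_1 entries and ratios — u1: 17/1 = 17; u2: 16/3 = 16/3.
Smallest ratio is 16/3 in the row of u2, so u2 leaves.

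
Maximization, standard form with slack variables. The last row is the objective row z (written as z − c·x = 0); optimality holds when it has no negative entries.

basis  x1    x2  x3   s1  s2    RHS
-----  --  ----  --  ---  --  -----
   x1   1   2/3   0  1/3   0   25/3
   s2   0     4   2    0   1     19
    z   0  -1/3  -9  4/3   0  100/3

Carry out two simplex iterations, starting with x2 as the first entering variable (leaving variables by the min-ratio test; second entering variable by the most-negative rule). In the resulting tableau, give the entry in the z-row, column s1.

Ratio test on column x2 — row 1: (25/3)/(2/3) = 25/2; row 2: 19/4 = 19/4. Minimum is 19/4 at row 2 (s2 leaves); pivot element 4.
Divide row 2 by 4; eliminate column x2 from the other rows.
Second iteration: most negative z-row entry is -53/6 in column x3, so x3 enters.
Ratio test on column x3 — row 1: entry -1/3 ≤ 0; row 2: (19/4)/(1/2) = 19/2. Minimum is 19/2 at row 2 (x2 leaves); pivot element 1/2.
Divide row 2 by 1/2; eliminate column x3 from the other rows.
After both pivots, the entry at the z-row, column s1 is 4/3.

4/3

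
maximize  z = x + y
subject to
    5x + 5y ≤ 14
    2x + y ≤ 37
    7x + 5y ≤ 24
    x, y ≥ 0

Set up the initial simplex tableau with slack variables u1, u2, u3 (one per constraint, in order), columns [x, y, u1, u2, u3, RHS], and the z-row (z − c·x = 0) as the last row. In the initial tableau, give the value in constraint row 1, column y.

5

Constraint 1 has coefficient 5 on y.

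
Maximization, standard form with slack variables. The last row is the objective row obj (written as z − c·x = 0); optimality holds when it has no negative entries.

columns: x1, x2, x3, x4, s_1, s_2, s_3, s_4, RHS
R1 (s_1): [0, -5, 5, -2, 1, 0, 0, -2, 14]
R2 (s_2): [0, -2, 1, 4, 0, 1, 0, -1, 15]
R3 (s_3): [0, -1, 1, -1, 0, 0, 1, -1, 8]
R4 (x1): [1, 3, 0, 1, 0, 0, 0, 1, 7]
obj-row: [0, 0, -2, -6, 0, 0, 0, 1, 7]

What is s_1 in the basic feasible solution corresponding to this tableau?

s_1 is basic (row 1); its value is the RHS of that row, 14.

14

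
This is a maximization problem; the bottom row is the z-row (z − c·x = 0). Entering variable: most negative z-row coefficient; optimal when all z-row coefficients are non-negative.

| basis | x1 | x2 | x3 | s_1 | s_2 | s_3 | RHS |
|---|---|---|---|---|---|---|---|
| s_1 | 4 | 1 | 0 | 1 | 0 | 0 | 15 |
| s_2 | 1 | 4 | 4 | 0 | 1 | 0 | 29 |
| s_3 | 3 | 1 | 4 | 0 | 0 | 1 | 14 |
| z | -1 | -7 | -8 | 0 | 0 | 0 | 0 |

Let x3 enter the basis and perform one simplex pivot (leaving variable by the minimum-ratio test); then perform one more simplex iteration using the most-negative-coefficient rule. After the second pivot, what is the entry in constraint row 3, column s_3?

Ratio test on column x3 — row 1: entry 0 ≤ 0; row 2: 29/4 = 29/4; row 3: 14/4 = 7/2. Minimum is 7/2 at row 3 (s_3 leaves); pivot element 4.
Divide row 3 by 4; eliminate column x3 from the other rows.
Second iteration: most negative z-row entry is -5 in column x2, so x2 enters.
Ratio test on column x2 — row 1: 15/1 = 15; row 2: 15/3 = 5; row 3: (7/2)/(1/4) = 14. Minimum is 5 at row 2 (s_2 leaves); pivot element 3.
Divide row 2 by 3; eliminate column x2 from the other rows.
After both pivots, the entry at constraint row 3, column s_3 is 1/3.

1/3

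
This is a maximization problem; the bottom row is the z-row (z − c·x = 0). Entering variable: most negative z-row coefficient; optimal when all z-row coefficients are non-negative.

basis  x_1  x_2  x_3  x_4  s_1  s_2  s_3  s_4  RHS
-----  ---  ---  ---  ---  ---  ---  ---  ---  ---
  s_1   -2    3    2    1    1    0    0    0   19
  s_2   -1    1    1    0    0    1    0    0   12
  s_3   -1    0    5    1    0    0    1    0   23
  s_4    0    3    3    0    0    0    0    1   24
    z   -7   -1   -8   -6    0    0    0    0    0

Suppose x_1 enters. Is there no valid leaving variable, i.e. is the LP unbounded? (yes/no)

yes

Every constraint-row entry in column x_1 is ≤ 0, so increasing x_1 is unbounded.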